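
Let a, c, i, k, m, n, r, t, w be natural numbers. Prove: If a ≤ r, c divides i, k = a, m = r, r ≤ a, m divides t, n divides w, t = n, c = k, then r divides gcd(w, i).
Because t = n and m divides t, m divides n. n divides w, so m divides w. Since m = r, r divides w. c = k and k = a, therefore c = a. From a ≤ r and r ≤ a, a = r. Since c = a, c = r. Because c divides i, r divides i. Because r divides w, r divides gcd(w, i).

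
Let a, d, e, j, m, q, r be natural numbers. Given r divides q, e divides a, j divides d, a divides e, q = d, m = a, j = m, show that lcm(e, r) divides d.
a divides e and e divides a, so a = e. Since m = a, m = e. j = m and j divides d, thus m divides d. Since m = e, e divides d. Since q = d and r divides q, r divides d. Since e divides d, lcm(e, r) divides d.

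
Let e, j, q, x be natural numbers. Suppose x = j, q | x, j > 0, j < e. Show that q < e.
x = j and q | x, therefore q | j. j > 0, so q ≤ j. Since j < e, q < e.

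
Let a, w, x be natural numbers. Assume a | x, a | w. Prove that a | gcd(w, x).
a | w and a | x. Because common divisors divide the gcd, a | gcd(w, x).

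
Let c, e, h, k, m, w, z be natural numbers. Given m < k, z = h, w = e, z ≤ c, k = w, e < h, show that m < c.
k = w and w = e, thus k = e. From m < k, m < e. z = h and z ≤ c, therefore h ≤ c. e < h, so e < c. m < e, so m < c.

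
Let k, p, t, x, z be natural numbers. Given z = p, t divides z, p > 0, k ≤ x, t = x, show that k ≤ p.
From t = x and t divides z, x divides z. z = p, so x divides p. Since p > 0, x ≤ p. Since k ≤ x, k ≤ p.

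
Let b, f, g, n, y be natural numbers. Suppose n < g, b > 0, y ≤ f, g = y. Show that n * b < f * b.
g = y and n < g, hence n < y. y ≤ f, so n < f. Since b > 0, by multiplying by a positive, n * b < f * b.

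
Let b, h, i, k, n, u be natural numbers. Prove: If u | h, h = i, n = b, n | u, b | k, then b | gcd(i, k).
n | u and u | h, therefore n | h. n = b, so b | h. h = i, so b | i. Since b | k, b | gcd(i, k).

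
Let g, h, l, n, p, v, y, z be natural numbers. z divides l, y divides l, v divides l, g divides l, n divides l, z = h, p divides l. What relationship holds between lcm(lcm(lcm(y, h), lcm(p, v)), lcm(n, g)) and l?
lcm(lcm(lcm(y, h), lcm(p, v)), lcm(n, g)) divides l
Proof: z = h and z divides l, so h divides l. y divides l, so lcm(y, h) divides l. Because p divides l and v divides l, lcm(p, v) divides l. lcm(y, h) divides l, so lcm(lcm(y, h), lcm(p, v)) divides l. n divides l and g divides l, therefore lcm(n, g) divides l. Since lcm(lcm(y, h), lcm(p, v)) divides l, lcm(lcm(lcm(y, h), lcm(p, v)), lcm(n, g)) divides l.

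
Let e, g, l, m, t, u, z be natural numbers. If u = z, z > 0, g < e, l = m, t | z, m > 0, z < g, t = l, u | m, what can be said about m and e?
m < e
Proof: u | m and m > 0, so u ≤ m. u = z, so z ≤ m. t = l and t | z, therefore l | z. Because l = m, m | z. From z > 0, m ≤ z. Since z ≤ m, z = m. z < g and g < e, therefore z < e. Since z = m, m < e.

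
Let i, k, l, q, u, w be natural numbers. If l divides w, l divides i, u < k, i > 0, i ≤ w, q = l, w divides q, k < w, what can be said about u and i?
u < i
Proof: q = l and w divides q, hence w divides l. l divides w, so l = w. l divides i, so w divides i. i > 0, so w ≤ i. i ≤ w, so w = i. u < k and k < w, therefore u < w. Since w = i, u < i.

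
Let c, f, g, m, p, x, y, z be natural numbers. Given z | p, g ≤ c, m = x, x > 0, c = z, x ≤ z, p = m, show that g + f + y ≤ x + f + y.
Because p = m and z | p, z | m. m = x, so z | x. x > 0, so z ≤ x. x ≤ z, so z = x. c = z and g ≤ c, hence g ≤ z. z = x, so g ≤ x. Then g + f ≤ x + f. Then g + f + y ≤ x + f + y.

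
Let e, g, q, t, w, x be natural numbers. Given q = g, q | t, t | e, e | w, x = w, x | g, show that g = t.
q = g and q | t, so g | t. t | e and e | w, hence t | w. x = w and x | g, thus w | g. Since t | w, t | g. g | t, so g = t.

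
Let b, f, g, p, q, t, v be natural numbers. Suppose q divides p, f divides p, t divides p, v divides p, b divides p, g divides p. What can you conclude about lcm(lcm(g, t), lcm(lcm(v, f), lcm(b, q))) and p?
lcm(lcm(g, t), lcm(lcm(v, f), lcm(b, q))) divides p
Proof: From g divides p and t divides p, lcm(g, t) divides p. v divides p and f divides p, therefore lcm(v, f) divides p. Because b divides p and q divides p, lcm(b, q) divides p. Since lcm(v, f) divides p, lcm(lcm(v, f), lcm(b, q)) divides p. Since lcm(g, t) divides p, lcm(lcm(g, t), lcm(lcm(v, f), lcm(b, q))) divides p.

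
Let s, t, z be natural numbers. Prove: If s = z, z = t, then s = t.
s = z and z = t. By transitivity, s = t.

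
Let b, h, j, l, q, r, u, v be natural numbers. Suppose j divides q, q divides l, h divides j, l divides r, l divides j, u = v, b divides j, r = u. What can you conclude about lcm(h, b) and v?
lcm(h, b) divides v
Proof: h divides j and b divides j, so lcm(h, b) divides j. Because r = u and u = v, r = v. Because j divides q and q divides l, j divides l. Since l divides j, l = j. l divides r, so j divides r. r = v, so j divides v. Since lcm(h, b) divides j, lcm(h, b) divides v.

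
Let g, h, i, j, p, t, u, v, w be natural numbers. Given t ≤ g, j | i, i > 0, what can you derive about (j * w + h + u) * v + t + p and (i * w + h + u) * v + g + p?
(j * w + h + u) * v + t + p ≤ (i * w + h + u) * v + g + p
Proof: Since j | i and i > 0, j ≤ i. Then j * w ≤ i * w. Then j * w + h ≤ i * w + h. Then j * w + h + u ≤ i * w + h + u. Then (j * w + h + u) * v ≤ (i * w + h + u) * v. Since t ≤ g, (j * w + h + u) * v + t ≤ (i * w + h + u) * v + g. Then (j * w + h + u) * v + t + p ≤ (i * w + h + u) * v + g + p.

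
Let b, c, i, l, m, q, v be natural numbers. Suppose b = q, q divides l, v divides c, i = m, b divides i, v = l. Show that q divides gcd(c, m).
Because v = l and v divides c, l divides c. Since q divides l, q divides c. i = m and b divides i, therefore b divides m. b = q, so q divides m. Since q divides c, q divides gcd(c, m).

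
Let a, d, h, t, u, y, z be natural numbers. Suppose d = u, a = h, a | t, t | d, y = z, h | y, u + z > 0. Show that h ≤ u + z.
From a | t and t | d, a | d. Since a = h, h | d. Because d = u, h | u. Because y = z and h | y, h | z. Since h | u, h | u + z. u + z > 0, so h ≤ u + z.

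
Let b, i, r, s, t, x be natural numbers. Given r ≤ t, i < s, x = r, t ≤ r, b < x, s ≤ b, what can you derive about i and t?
i < t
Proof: Because r ≤ t and t ≤ r, r = t. Because x = r, x = t. s ≤ b and b < x, hence s < x. Since x = t, s < t. i < s, so i < t.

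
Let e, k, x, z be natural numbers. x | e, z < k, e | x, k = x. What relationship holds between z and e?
z < e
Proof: x | e and e | x, so x = e. Because k = x and z < k, z < x. Since x = e, z < e.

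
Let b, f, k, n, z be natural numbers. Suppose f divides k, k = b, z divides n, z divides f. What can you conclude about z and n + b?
z divides n + b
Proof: Since z divides f and f divides k, z divides k. Since k = b, z divides b. Since z divides n, z divides n + b.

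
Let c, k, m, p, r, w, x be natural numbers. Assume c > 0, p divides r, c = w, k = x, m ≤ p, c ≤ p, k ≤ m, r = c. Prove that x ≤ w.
k = x and k ≤ m, thus x ≤ m. r = c and p divides r, thus p divides c. c > 0, so p ≤ c. c ≤ p, so p = c. c = w, so p = w. Because m ≤ p, m ≤ w. x ≤ m, so x ≤ w.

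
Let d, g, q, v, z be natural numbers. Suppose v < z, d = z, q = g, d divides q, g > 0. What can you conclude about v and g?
v < g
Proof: q = g and d divides q, thus d divides g. Because d = z, z divides g. g > 0, so z ≤ g. Since v < z, v < g.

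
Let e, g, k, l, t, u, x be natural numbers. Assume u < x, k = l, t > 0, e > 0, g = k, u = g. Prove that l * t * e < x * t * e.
g = k and k = l, thus g = l. u = g, so u = l. Since u < x, l < x. t > 0, so l * t < x * t. From e > 0, l * t * e < x * t * e.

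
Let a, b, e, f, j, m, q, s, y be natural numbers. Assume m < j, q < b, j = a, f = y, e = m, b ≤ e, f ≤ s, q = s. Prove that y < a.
q = s and q < b, therefore s < b. b ≤ e, so s < e. From e = m, s < m. Since f ≤ s, f < m. Since f = y, y < m. j = a and m < j, hence m < a. Because y < m, y < a.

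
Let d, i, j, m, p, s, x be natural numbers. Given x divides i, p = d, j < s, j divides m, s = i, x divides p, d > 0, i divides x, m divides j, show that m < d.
j divides m and m divides j, thus j = m. Because i divides x and x divides i, i = x. Since s = i, s = x. Since j < s, j < x. p = d and x divides p, hence x divides d. From d > 0, x ≤ d. Since j < x, j < d. j = m, so m < d.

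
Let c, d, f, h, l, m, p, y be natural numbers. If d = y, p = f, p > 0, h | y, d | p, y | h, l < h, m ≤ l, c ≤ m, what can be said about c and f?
c < f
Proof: Because c ≤ m and m ≤ l, c ≤ l. l < h, so c < h. y | h and h | y, thus y = h. d = y, so d = h. d | p and p > 0, so d ≤ p. Since d = h, h ≤ p. Since p = f, h ≤ f. Since c < h, c < f.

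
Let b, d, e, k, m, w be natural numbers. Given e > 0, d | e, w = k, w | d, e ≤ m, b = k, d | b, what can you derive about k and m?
k ≤ m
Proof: From b = k and d | b, d | k. w = k and w | d, hence k | d. Since d | k, d = k. Because d | e and e > 0, d ≤ e. e ≤ m, so d ≤ m. Since d = k, k ≤ m.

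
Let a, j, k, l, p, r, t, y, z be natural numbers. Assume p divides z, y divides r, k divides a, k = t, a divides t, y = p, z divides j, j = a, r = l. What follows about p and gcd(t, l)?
p divides gcd(t, l)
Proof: k = t and k divides a, therefore t divides a. a divides t, so a = t. j = a and z divides j, therefore z divides a. Since p divides z, p divides a. a = t, so p divides t. r = l and y divides r, hence y divides l. From y = p, p divides l. p divides t, so p divides gcd(t, l).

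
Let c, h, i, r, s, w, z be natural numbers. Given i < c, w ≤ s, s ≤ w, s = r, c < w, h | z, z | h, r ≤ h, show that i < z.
From w ≤ s and s ≤ w, w = s. Because s = r, w = r. c < w, so c < r. Since i < c, i < r. h | z and z | h, so h = z. r ≤ h, so r ≤ z. Since i < r, i < z.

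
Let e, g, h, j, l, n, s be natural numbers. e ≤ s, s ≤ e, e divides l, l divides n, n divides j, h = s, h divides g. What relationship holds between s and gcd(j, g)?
s divides gcd(j, g)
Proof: e ≤ s and s ≤ e, therefore e = s. Since e divides l, s divides l. Since l divides n, s divides n. n divides j, so s divides j. h = s and h divides g, therefore s divides g. s divides j, so s divides gcd(j, g).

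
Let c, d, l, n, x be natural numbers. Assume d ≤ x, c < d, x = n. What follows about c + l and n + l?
c + l < n + l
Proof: c < d and d ≤ x, therefore c < x. x = n, so c < n. Then c + l < n + l.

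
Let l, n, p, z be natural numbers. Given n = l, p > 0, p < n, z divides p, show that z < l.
Since z divides p and p > 0, z ≤ p. From n = l and p < n, p < l. Since z ≤ p, z < l.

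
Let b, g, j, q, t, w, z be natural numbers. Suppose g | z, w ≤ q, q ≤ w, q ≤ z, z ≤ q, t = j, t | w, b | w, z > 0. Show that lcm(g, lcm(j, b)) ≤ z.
From w ≤ q and q ≤ w, w = q. q ≤ z and z ≤ q, hence q = z. w = q, so w = z. t = j and t | w, therefore j | w. b | w, so lcm(j, b) | w. From w = z, lcm(j, b) | z. g | z, so lcm(g, lcm(j, b)) | z. z > 0, so lcm(g, lcm(j, b)) ≤ z.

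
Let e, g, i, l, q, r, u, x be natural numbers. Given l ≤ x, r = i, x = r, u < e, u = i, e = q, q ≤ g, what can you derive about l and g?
l < g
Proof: From x = r and r = i, x = i. Since l ≤ x, l ≤ i. u = i and u < e, thus i < e. Since l ≤ i, l < e. From e = q, l < q. q ≤ g, so l < g.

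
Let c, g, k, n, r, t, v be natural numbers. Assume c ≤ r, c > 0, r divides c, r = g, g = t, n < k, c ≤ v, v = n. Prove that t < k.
r divides c and c > 0, thus r ≤ c. Because c ≤ r, c = r. Since r = g, c = g. Since g = t, c = t. v = n and c ≤ v, so c ≤ n. n < k, so c < k. Since c = t, t < k.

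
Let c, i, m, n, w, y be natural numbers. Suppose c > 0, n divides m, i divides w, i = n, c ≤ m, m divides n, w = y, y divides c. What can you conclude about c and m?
c = m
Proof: n divides m and m divides n, therefore n = m. From w = y and i divides w, i divides y. i = n, so n divides y. Because y divides c, n divides c. Because n = m, m divides c. c > 0, so m ≤ c. Since c ≤ m, c = m.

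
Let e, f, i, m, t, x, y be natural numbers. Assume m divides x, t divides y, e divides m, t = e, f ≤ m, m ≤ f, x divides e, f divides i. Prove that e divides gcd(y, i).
t = e and t divides y, hence e divides y. Because m divides x and x divides e, m divides e. e divides m, so m = e. f ≤ m and m ≤ f, so f = m. Since f divides i, m divides i. Since m = e, e divides i. Since e divides y, e divides gcd(y, i).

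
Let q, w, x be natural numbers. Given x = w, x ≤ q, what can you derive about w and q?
w ≤ q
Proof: x = w and x ≤ q. By substitution, w ≤ q.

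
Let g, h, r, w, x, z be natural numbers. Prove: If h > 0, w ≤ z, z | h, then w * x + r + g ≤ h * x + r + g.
Since z | h and h > 0, z ≤ h. From w ≤ z, w ≤ h. Then w * x ≤ h * x. Then w * x + r ≤ h * x + r. Then w * x + r + g ≤ h * x + r + g.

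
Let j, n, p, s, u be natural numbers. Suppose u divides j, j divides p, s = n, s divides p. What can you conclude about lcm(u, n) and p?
lcm(u, n) divides p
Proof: u divides j and j divides p, therefore u divides p. s = n and s divides p, hence n divides p. u divides p, so lcm(u, n) divides p.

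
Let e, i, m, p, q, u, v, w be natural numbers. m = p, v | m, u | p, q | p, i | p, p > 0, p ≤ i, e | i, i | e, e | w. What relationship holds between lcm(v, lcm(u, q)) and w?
lcm(v, lcm(u, q)) | w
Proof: Because m = p and v | m, v | p. Since u | p and q | p, lcm(u, q) | p. Since v | p, lcm(v, lcm(u, q)) | p. From i | p and p > 0, i ≤ p. Since p ≤ i, i = p. Since e | i and i | e, e = i. e | w, so i | w. i = p, so p | w. Since lcm(v, lcm(u, q)) | p, lcm(v, lcm(u, q)) | w.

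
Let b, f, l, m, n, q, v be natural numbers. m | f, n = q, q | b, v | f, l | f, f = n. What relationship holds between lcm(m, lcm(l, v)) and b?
lcm(m, lcm(l, v)) | b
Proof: f = n and n = q, hence f = q. l | f and v | f, thus lcm(l, v) | f. Since m | f, lcm(m, lcm(l, v)) | f. f = q, so lcm(m, lcm(l, v)) | q. q | b, so lcm(m, lcm(l, v)) | b.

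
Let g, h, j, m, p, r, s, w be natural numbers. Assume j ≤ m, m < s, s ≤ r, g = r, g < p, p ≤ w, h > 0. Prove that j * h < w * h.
Since j ≤ m and m < s, j < s. s ≤ r, so j < r. From g = r and g < p, r < p. Since j < r, j < p. Since p ≤ w, j < w. h > 0, so j * h < w * h.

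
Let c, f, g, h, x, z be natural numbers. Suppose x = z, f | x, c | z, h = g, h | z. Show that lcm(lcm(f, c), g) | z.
x = z and f | x, therefore f | z. From c | z, lcm(f, c) | z. Since h = g and h | z, g | z. Since lcm(f, c) | z, lcm(lcm(f, c), g) | z.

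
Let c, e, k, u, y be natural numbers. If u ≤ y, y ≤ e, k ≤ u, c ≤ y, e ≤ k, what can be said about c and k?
c ≤ k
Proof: Since y ≤ e and e ≤ k, y ≤ k. Since k ≤ u and u ≤ y, k ≤ y. y ≤ k, so y = k. Because c ≤ y, c ≤ k.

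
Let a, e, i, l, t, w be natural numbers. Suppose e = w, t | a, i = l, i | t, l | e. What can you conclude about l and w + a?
l | w + a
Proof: e = w and l | e, therefore l | w. i | t and t | a, thus i | a. Since i = l, l | a. Since l | w, l | w + a.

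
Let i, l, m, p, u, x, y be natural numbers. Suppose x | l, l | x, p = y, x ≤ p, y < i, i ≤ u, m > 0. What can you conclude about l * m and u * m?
l * m < u * m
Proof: Since x | l and l | x, x = l. From p = y and x ≤ p, x ≤ y. From y < i, x < i. Since i ≤ u, x < u. Since x = l, l < u. Since m > 0, l * m < u * m.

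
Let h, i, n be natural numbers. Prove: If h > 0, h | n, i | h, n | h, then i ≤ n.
Because h | n and n | h, h = n. i | h and h > 0, therefore i ≤ h. h = n, so i ≤ n.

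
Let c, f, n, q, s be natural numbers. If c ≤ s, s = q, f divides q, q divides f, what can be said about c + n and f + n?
c + n ≤ f + n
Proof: Because q divides f and f divides q, q = f. s = q, so s = f. Since c ≤ s, c ≤ f. Then c + n ≤ f + n.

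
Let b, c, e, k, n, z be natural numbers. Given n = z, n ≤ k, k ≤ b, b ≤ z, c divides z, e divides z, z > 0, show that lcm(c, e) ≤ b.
From n = z and n ≤ k, z ≤ k. Since k ≤ b, z ≤ b. Since b ≤ z, z = b. c divides z and e divides z, so lcm(c, e) divides z. Since z > 0, lcm(c, e) ≤ z. Since z = b, lcm(c, e) ≤ b.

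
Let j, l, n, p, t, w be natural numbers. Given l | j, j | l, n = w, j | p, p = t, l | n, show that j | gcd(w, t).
Since l | j and j | l, l = j. Because n = w and l | n, l | w. l = j, so j | w. Because p = t and j | p, j | t. Since j | w, j | gcd(w, t).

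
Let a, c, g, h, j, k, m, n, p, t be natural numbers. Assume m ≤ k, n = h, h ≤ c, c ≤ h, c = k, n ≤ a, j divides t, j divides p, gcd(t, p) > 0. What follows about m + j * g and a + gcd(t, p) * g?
m + j * g ≤ a + gcd(t, p) * g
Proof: h ≤ c and c ≤ h, hence h = c. n = h, so n = c. Because c = k, n = k. n ≤ a, so k ≤ a. Since m ≤ k, m ≤ a. From j divides t and j divides p, j divides gcd(t, p). Since gcd(t, p) > 0, j ≤ gcd(t, p). By multiplying by a non-negative, j * g ≤ gcd(t, p) * g. m ≤ a, so m + j * g ≤ a + gcd(t, p) * g.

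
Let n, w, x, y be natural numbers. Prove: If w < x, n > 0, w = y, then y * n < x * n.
w = y and w < x, so y < x. Since n > 0, y * n < x * n.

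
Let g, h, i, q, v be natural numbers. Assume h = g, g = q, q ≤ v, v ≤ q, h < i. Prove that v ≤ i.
From h = g and g = q, h = q. Since q ≤ v and v ≤ q, q = v. h = q, so h = v. h < i, so v < i. Then v ≤ i.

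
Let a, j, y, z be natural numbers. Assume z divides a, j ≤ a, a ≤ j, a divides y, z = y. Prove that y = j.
z = y and z divides a, so y divides a. From a divides y, y = a. a ≤ j and j ≤ a, therefore a = j. Since y = a, y = j.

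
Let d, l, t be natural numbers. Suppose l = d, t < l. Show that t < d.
l = d and t < l. By substitution, t < d.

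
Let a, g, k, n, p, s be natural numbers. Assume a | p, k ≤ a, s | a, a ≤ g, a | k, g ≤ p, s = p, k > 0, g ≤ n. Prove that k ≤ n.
From s = p and s | a, p | a. a | p, so p = a. Since g ≤ p, g ≤ a. Since a ≤ g, g = a. a | k and k > 0, thus a ≤ k. Since k ≤ a, a = k. g = a, so g = k. Since g ≤ n, k ≤ n.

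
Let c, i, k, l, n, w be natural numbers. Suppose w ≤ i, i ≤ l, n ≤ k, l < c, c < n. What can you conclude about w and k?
w < k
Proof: Since i ≤ l and l < c, i < c. From w ≤ i, w < c. c < n and n ≤ k, so c < k. Since w < c, w < k.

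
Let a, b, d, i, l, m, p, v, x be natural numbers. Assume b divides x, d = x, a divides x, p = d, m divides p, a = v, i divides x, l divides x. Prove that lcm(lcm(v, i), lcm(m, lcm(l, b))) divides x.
Since a = v and a divides x, v divides x. Since i divides x, lcm(v, i) divides x. Since p = d and d = x, p = x. m divides p, so m divides x. l divides x and b divides x, hence lcm(l, b) divides x. Since m divides x, lcm(m, lcm(l, b)) divides x. Since lcm(v, i) divides x, lcm(lcm(v, i), lcm(m, lcm(l, b))) divides x.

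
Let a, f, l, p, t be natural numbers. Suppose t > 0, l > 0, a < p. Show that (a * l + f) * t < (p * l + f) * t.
a < p and l > 0. By multiplying by a positive, a * l < p * l. Then a * l + f < p * l + f. Since t > 0, by multiplying by a positive, (a * l + f) * t < (p * l + f) * t.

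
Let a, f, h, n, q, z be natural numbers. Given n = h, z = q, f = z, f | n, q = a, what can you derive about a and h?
a | h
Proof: f = z and z = q, so f = q. Since f | n, q | n. Since n = h, q | h. Since q = a, a | h.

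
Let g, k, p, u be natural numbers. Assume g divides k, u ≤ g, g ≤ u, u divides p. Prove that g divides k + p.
Since u ≤ g and g ≤ u, u = g. Because u divides p, g divides p. g divides k, so g divides k + p.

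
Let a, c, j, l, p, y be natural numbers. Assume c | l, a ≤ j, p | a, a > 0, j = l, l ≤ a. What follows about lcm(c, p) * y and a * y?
lcm(c, p) * y ≤ a * y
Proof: Since j = l and a ≤ j, a ≤ l. Since l ≤ a, l = a. Since c | l, c | a. Since p | a, lcm(c, p) | a. a > 0, so lcm(c, p) ≤ a. Then lcm(c, p) * y ≤ a * y.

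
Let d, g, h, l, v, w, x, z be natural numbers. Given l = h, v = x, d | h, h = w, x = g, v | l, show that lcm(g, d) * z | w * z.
v = x and x = g, hence v = g. Because l = h and v | l, v | h. Because v = g, g | h. d | h, so lcm(g, d) | h. h = w, so lcm(g, d) | w. Then lcm(g, d) * z | w * z.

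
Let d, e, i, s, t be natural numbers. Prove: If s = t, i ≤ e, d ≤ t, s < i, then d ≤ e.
Because s = t and s < i, t < i. Since d ≤ t, d < i. Since i ≤ e, d < e. Then d ≤ e.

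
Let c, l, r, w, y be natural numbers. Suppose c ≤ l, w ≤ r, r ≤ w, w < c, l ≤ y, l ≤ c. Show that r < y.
w ≤ r and r ≤ w, therefore w = r. From c ≤ l and l ≤ c, c = l. From w < c, w < l. Since w = r, r < l. Since l ≤ y, r < y.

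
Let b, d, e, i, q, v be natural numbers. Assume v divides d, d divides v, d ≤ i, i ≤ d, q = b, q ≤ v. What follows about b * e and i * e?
b * e ≤ i * e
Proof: Since v divides d and d divides v, v = d. From d ≤ i and i ≤ d, d = i. v = d, so v = i. q = b and q ≤ v, thus b ≤ v. From v = i, b ≤ i. By multiplying by a non-negative, b * e ≤ i * e.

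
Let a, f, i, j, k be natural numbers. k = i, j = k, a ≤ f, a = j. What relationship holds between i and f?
i ≤ f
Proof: Since a = j and j = k, a = k. Since k = i, a = i. a ≤ f, so i ≤ f.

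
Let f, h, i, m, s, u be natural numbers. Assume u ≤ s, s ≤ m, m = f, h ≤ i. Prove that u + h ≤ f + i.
From u ≤ s and s ≤ m, u ≤ m. m = f, so u ≤ f. Because h ≤ i, u + h ≤ f + i.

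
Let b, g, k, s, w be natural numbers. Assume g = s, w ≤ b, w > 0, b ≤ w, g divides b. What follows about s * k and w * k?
s * k ≤ w * k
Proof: b ≤ w and w ≤ b, therefore b = w. Since g divides b, g divides w. g = s, so s divides w. Since w > 0, s ≤ w. By multiplying by a non-negative, s * k ≤ w * k.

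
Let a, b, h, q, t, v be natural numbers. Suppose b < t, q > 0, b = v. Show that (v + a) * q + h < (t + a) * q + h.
b = v and b < t, so v < t. Then v + a < t + a. q > 0, so (v + a) * q < (t + a) * q. Then (v + a) * q + h < (t + a) * q + h.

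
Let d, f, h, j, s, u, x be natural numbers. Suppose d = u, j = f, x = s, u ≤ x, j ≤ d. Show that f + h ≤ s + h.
From j = f and j ≤ d, f ≤ d. d = u, so f ≤ u. x = s and u ≤ x, thus u ≤ s. f ≤ u, so f ≤ s. Then f + h ≤ s + h.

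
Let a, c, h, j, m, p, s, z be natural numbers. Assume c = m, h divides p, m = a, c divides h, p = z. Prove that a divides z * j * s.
Since c divides h and h divides p, c divides p. Since p = z, c divides z. Since c = m, m divides z. Since m = a, a divides z. Then a divides z * j. Then a divides z * j * s.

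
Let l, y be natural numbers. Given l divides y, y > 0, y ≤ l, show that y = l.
From l divides y and y > 0, l ≤ y. Because y ≤ l, l = y. Then y = l.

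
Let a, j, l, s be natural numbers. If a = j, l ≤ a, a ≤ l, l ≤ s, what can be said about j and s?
j ≤ s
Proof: l ≤ a and a ≤ l, hence l = a. l ≤ s, so a ≤ s. Because a = j, j ≤ s.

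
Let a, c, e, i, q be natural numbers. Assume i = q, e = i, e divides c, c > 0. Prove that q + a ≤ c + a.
e = i and e divides c, therefore i divides c. c > 0, so i ≤ c. Since i = q, q ≤ c. Then q + a ≤ c + a.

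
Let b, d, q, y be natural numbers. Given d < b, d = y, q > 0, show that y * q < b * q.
d = y and d < b, therefore y < b. Since q > 0, by multiplying by a positive, y * q < b * q.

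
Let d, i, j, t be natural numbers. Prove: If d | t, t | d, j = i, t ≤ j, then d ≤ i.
t | d and d | t, thus t = d. Because t ≤ j, d ≤ j. j = i, so d ≤ i.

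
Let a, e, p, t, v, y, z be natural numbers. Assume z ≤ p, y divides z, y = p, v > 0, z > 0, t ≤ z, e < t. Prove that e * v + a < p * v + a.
y = p and y divides z, therefore p divides z. Since z > 0, p ≤ z. z ≤ p, so z = p. Since t ≤ z, t ≤ p. Since e < t, e < p. Using v > 0, by multiplying by a positive, e * v < p * v. Then e * v + a < p * v + a.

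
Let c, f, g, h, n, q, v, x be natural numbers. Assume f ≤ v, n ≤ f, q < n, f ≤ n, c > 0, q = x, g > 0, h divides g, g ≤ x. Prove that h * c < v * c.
Since h divides g and g > 0, h ≤ g. From g ≤ x, h ≤ x. n ≤ f and f ≤ n, so n = f. From q = x and q < n, x < n. From n = f, x < f. Because h ≤ x, h < f. f ≤ v, so h < v. Since c > 0, by multiplying by a positive, h * c < v * c.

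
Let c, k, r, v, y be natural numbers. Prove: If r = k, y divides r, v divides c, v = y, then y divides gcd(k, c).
r = k and y divides r, therefore y divides k. v = y and v divides c, hence y divides c. Because y divides k, y divides gcd(k, c).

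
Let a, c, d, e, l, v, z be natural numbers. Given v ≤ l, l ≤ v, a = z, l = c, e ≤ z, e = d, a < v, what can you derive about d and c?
d < c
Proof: Since e = d and e ≤ z, d ≤ z. v ≤ l and l ≤ v, therefore v = l. Since l = c, v = c. a = z and a < v, so z < v. Since v = c, z < c. d ≤ z, so d < c.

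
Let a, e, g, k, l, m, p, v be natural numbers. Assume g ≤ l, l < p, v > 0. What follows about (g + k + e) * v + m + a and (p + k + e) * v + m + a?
(g + k + e) * v + m + a < (p + k + e) * v + m + a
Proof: g ≤ l and l < p, hence g < p. Then g + k < p + k. Then g + k + e < p + k + e. Using v > 0, by multiplying by a positive, (g + k + e) * v < (p + k + e) * v. Then (g + k + e) * v + m < (p + k + e) * v + m. Then (g + k + e) * v + m + a < (p + k + e) * v + m + a.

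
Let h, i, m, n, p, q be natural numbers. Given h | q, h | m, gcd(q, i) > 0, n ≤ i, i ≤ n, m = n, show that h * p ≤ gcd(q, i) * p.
Because n ≤ i and i ≤ n, n = i. Since m = n, m = i. Since h | m, h | i. Since h | q, h | gcd(q, i). Since gcd(q, i) > 0, h ≤ gcd(q, i). Then h * p ≤ gcd(q, i) * p.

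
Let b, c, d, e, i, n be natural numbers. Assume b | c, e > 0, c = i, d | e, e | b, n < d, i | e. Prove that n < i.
e | b and b | c, thus e | c. c = i, so e | i. i | e, so e = i. d | e and e > 0, thus d ≤ e. n < d, so n < e. e = i, so n < i.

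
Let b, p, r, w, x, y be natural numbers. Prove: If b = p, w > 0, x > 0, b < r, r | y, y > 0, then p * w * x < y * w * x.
From b = p and b < r, p < r. Because r | y and y > 0, r ≤ y. Since p < r, p < y. w > 0, so p * w < y * w. Because x > 0, p * w * x < y * w * x.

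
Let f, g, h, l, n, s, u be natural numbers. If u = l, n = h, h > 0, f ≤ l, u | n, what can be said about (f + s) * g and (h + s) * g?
(f + s) * g ≤ (h + s) * g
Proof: n = h and u | n, so u | h. u = l, so l | h. h > 0, so l ≤ h. f ≤ l, so f ≤ h. Then f + s ≤ h + s. Then (f + s) * g ≤ (h + s) * g.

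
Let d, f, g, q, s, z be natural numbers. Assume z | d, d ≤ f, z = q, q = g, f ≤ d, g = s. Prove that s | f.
q = g and g = s, so q = s. Since d ≤ f and f ≤ d, d = f. z = q and z | d, thus q | d. Because d = f, q | f. Since q = s, s | f.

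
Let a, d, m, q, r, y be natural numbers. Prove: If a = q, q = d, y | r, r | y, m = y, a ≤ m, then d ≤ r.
Because a = q and q = d, a = d. y | r and r | y, therefore y = r. From m = y and a ≤ m, a ≤ y. Since y = r, a ≤ r. Since a = d, d ≤ r.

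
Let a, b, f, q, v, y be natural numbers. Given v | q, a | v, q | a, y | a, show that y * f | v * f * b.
Since v | q and q | a, v | a. Since a | v, a = v. Since y | a, y | v. Then y * f | v * f. Then y * f | v * f * b.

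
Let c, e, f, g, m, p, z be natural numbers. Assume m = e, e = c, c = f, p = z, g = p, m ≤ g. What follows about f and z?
f ≤ z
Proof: m = e and e = c, hence m = c. c = f, so m = f. g = p and m ≤ g, hence m ≤ p. Since p = z, m ≤ z. m = f, so f ≤ z.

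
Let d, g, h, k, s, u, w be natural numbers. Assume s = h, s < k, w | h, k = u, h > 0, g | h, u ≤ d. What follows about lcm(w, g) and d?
lcm(w, g) < d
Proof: w | h and g | h, therefore lcm(w, g) | h. Since h > 0, lcm(w, g) ≤ h. k = u and s < k, therefore s < u. Since u ≤ d, s < d. s = h, so h < d. Since lcm(w, g) ≤ h, lcm(w, g) < d.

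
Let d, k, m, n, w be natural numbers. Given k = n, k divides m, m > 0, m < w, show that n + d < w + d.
k divides m and m > 0, so k ≤ m. m < w, so k < w. Since k = n, n < w. Then n + d < w + d.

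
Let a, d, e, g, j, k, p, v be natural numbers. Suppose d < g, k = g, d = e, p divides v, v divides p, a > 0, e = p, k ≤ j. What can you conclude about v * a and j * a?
v * a < j * a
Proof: Because p divides v and v divides p, p = v. e = p, so e = v. Since d = e, d = v. From k = g and k ≤ j, g ≤ j. Because d < g, d < j. Since d = v, v < j. Because a > 0, by multiplying by a positive, v * a < j * a.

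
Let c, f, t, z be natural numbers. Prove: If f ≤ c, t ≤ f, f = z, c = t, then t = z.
c = t and f ≤ c, hence f ≤ t. t ≤ f, so t = f. Since f = z, t = z.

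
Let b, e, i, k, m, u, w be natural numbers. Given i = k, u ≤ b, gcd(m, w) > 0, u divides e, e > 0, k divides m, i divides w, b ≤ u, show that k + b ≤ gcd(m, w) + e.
i = k and i divides w, thus k divides w. Since k divides m, k divides gcd(m, w). gcd(m, w) > 0, so k ≤ gcd(m, w). u ≤ b and b ≤ u, therefore u = b. Because u divides e and e > 0, u ≤ e. u = b, so b ≤ e. k ≤ gcd(m, w), so k + b ≤ gcd(m, w) + e.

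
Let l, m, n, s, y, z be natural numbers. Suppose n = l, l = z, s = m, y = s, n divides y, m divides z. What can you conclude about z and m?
z = m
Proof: n = l and l = z, hence n = z. y = s and n divides y, therefore n divides s. Since s = m, n divides m. Since n = z, z divides m. m divides z, so z = m.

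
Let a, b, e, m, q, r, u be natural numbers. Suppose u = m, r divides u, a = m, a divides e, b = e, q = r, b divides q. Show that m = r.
u = m and r divides u, thus r divides m. a = m and a divides e, thus m divides e. From q = r and b divides q, b divides r. Since b = e, e divides r. m divides e, so m divides r. r divides m, so r = m. Then m = r.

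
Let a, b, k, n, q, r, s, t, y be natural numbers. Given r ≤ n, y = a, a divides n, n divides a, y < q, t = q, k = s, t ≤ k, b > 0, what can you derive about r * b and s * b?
r * b < s * b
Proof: a divides n and n divides a, thus a = n. y = a, so y = n. y < q, so n < q. r ≤ n, so r < q. k = s and t ≤ k, thus t ≤ s. t = q, so q ≤ s. Since r < q, r < s. Since b > 0, by multiplying by a positive, r * b < s * b.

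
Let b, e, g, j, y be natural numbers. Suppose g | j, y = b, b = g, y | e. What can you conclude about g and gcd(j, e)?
g | gcd(j, e)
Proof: y = b and b = g, so y = g. y | e, so g | e. Since g | j, g | gcd(j, e).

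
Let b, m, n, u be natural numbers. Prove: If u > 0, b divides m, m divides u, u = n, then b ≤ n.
From b divides m and m divides u, b divides u. Since u > 0, b ≤ u. Since u = n, b ≤ n.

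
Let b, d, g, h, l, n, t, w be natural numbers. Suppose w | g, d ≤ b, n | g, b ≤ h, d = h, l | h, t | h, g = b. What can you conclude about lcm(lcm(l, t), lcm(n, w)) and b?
lcm(lcm(l, t), lcm(n, w)) | b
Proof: Since d = h and d ≤ b, h ≤ b. From b ≤ h, h = b. l | h and t | h, hence lcm(l, t) | h. h = b, so lcm(l, t) | b. Since n | g and w | g, lcm(n, w) | g. Since g = b, lcm(n, w) | b. Since lcm(l, t) | b, lcm(lcm(l, t), lcm(n, w)) | b.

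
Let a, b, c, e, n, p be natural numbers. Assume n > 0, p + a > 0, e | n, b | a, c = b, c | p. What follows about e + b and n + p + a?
e + b ≤ n + p + a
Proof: e | n and n > 0, hence e ≤ n. Because c = b and c | p, b | p. Since b | a, b | p + a. Since p + a > 0, b ≤ p + a. Since e ≤ n, e + b ≤ n + p + a.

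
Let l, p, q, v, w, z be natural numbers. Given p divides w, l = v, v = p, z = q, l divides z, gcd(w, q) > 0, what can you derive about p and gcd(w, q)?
p ≤ gcd(w, q)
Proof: Because l = v and v = p, l = p. z = q and l divides z, so l divides q. Since l = p, p divides q. Since p divides w, p divides gcd(w, q). Since gcd(w, q) > 0, p ≤ gcd(w, q).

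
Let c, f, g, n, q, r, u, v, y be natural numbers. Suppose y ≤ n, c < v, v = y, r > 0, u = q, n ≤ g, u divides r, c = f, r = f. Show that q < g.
Since u divides r and r > 0, u ≤ r. Since r = f, u ≤ f. Since v = y and c < v, c < y. Since c = f, f < y. u ≤ f, so u < y. u = q, so q < y. From y ≤ n and n ≤ g, y ≤ g. q < y, so q < g.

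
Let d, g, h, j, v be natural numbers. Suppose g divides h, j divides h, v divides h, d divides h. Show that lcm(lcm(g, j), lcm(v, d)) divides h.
From g divides h and j divides h, lcm(g, j) divides h. v divides h and d divides h, thus lcm(v, d) divides h. Since lcm(g, j) divides h, lcm(lcm(g, j), lcm(v, d)) divides h.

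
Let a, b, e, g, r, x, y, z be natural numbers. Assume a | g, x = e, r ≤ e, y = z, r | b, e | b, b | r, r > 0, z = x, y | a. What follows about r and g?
r | g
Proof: From b | r and r | b, b = r. e | b, so e | r. Since r > 0, e ≤ r. Since r ≤ e, e = r. y = z and z = x, so y = x. Since x = e, y = e. y | a and a | g, thus y | g. y = e, so e | g. Since e = r, r | g.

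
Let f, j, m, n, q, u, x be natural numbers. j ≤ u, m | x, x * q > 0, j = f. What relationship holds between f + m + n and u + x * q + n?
f + m + n ≤ u + x * q + n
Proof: j = f and j ≤ u, therefore f ≤ u. Since m | x, m | x * q. Since x * q > 0, m ≤ x * q. Since f ≤ u, f + m ≤ u + x * q. Then f + m + n ≤ u + x * q + n.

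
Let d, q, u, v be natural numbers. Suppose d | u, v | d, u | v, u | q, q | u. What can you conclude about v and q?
v = q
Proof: v | d and d | u, hence v | u. Since u | v, v = u. u | q and q | u, so u = q. From v = u, v = q.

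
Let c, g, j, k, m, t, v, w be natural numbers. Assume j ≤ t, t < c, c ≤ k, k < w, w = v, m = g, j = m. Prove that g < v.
Since j = m and j ≤ t, m ≤ t. t < c, so m < c. c ≤ k, so m < k. w = v and k < w, hence k < v. From m < k, m < v. m = g, so g < v.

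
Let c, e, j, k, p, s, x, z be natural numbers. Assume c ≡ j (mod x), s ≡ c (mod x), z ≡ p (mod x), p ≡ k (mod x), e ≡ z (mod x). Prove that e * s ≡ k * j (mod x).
Since e ≡ z (mod x) and z ≡ p (mod x), e ≡ p (mod x). p ≡ k (mod x), so e ≡ k (mod x). Because s ≡ c (mod x) and c ≡ j (mod x), s ≡ j (mod x). e ≡ k (mod x), so e * s ≡ k * j (mod x).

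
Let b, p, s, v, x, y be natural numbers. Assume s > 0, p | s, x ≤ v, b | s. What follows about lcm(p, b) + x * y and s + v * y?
lcm(p, b) + x * y ≤ s + v * y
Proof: p | s and b | s, therefore lcm(p, b) | s. s > 0, so lcm(p, b) ≤ s. x ≤ v, thus x * y ≤ v * y. lcm(p, b) ≤ s, so lcm(p, b) + x * y ≤ s + v * y.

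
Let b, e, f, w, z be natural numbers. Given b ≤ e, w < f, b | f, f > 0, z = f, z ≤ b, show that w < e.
b | f and f > 0, hence b ≤ f. z = f and z ≤ b, hence f ≤ b. b ≤ f, so b = f. Since b ≤ e, f ≤ e. Since w < f, w < e.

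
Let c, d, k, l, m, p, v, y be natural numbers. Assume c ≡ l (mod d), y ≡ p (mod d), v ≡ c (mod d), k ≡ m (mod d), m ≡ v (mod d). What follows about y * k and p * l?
y * k ≡ p * l (mod d)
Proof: k ≡ m (mod d) and m ≡ v (mod d), so k ≡ v (mod d). v ≡ c (mod d), so k ≡ c (mod d). c ≡ l (mod d), so k ≡ l (mod d). y ≡ p (mod d), so y * k ≡ p * l (mod d).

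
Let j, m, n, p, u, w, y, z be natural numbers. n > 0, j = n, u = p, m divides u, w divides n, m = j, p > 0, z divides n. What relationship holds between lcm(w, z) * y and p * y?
lcm(w, z) * y ≤ p * y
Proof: Since w divides n and z divides n, lcm(w, z) divides n. Since n > 0, lcm(w, z) ≤ n. Since u = p and m divides u, m divides p. Since m = j, j divides p. Since j = n, n divides p. Since p > 0, n ≤ p. lcm(w, z) ≤ n, so lcm(w, z) ≤ p. By multiplying by a non-negative, lcm(w, z) * y ≤ p * y.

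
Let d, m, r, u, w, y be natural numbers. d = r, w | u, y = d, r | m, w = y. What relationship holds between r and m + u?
r | m + u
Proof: y = d and d = r, therefore y = r. w = y and w | u, hence y | u. Since y = r, r | u. Since r | m, r | m + u.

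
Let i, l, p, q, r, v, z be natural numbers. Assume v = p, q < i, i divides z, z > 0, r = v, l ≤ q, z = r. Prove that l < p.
r = v and v = p, therefore r = p. Since i divides z and z > 0, i ≤ z. Since z = r, i ≤ r. Since q < i, q < r. Since l ≤ q, l < r. Since r = p, l < p.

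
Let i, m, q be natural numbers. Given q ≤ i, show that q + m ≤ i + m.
q ≤ i. By adding to both sides, q + m ≤ i + m.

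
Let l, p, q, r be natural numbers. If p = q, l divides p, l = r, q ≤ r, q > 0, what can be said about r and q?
r = q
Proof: Because l = r and l divides p, r divides p. Since p = q, r divides q. Since q > 0, r ≤ q. Since q ≤ r, r = q.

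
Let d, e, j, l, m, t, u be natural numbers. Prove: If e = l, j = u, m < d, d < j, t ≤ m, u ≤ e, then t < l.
t ≤ m and m < d, thus t < d. j = u and d < j, hence d < u. t < d, so t < u. Because e = l and u ≤ e, u ≤ l. Since t < u, t < l.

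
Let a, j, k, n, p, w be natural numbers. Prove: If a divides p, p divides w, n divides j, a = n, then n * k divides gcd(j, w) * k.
a divides p and p divides w, thus a divides w. Since a = n, n divides w. Since n divides j, n divides gcd(j, w). Then n * k divides gcd(j, w) * k.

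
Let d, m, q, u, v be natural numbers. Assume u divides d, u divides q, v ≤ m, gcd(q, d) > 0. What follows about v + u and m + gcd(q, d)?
v + u ≤ m + gcd(q, d)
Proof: u divides q and u divides d, so u divides gcd(q, d). Because gcd(q, d) > 0, u ≤ gcd(q, d). v ≤ m, so v + u ≤ m + gcd(q, d).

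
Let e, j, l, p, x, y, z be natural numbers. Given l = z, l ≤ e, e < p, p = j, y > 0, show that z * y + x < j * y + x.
l = z and l ≤ e, hence z ≤ e. Since e < p, z < p. Because p = j, z < j. From y > 0, z * y < j * y. Then z * y + x < j * y + x.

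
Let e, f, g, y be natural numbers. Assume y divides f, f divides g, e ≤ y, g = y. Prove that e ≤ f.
g = y and f divides g, so f divides y. y divides f, so y = f. Since e ≤ y, e ≤ f.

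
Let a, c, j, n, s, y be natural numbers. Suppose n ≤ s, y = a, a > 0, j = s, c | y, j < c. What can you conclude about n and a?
n < a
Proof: Because j = s and j < c, s < c. Since n ≤ s, n < c. Because y = a and c | y, c | a. a > 0, so c ≤ a. n < c, so n < a.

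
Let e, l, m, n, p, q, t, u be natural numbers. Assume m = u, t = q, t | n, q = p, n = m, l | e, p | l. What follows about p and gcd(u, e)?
p | gcd(u, e)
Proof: From n = m and m = u, n = u. t = q and t | n, thus q | n. n = u, so q | u. q = p, so p | u. p | l and l | e, so p | e. Since p | u, p | gcd(u, e).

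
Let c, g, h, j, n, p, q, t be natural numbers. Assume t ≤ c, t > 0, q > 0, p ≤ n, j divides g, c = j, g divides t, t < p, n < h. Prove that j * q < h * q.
Because c = j and t ≤ c, t ≤ j. Because j divides g and g divides t, j divides t. t > 0, so j ≤ t. t ≤ j, so t = j. p ≤ n and n < h, therefore p < h. t < p, so t < h. From t = j, j < h. Because q > 0, by multiplying by a positive, j * q < h * q.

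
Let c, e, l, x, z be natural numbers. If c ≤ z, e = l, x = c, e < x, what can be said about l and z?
l < z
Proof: x = c and e < x, thus e < c. e = l, so l < c. c ≤ z, so l < z.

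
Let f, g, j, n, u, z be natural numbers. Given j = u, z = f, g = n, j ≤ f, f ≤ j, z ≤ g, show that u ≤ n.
f ≤ j and j ≤ f, therefore f = j. Since z = f, z = j. Because z ≤ g, j ≤ g. Because j = u, u ≤ g. g = n, so u ≤ n.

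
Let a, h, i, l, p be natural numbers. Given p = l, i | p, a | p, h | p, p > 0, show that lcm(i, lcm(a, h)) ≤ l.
From a | p and h | p, lcm(a, h) | p. i | p, so lcm(i, lcm(a, h)) | p. p > 0, so lcm(i, lcm(a, h)) ≤ p. Since p = l, lcm(i, lcm(a, h)) ≤ l.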